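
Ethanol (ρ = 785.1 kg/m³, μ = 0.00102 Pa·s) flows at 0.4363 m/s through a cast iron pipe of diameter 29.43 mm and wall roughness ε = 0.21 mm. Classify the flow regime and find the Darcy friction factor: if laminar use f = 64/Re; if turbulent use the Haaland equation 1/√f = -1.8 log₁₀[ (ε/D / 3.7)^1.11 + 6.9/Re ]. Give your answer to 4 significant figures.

f ≈ 0.04000

Re = ρVD/μ = 785.1·0.4363·0.02943/0.00102 = 9883.
Re > 4000 → turbulent. ε/D = 0.00021/0.02943 = 0.00714; Haaland: 1/√f = -1.8 log₁₀[0.00097 + 0.000698] = 5, so f = 0.04.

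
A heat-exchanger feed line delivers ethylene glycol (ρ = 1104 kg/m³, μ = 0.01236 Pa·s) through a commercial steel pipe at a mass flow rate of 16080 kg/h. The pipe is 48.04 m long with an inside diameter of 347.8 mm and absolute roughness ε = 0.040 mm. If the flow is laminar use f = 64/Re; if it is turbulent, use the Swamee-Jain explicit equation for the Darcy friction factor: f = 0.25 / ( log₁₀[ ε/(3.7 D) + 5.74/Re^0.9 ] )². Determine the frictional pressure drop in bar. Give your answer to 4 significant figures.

ṁ = 16080 kg/h = 16080/3600 = 4.467 kg/s.
A = πD²/4 = π(0.3478)²/4 = 0.09501 m²; mean velocity V = ṁ/(ρA) = 4.467/(1104 · 0.09501) = 0.04259 m/s.
Reynolds number Re = ρVD/μ = 1104 · 0.04259 · 0.3478 / 0.0124 = 1323.
Re < 2300 → laminar flow, so f = 64/Re = 64/1323 = 0.04838 (the turbulent correlation is not needed).
Darcy-Weisbach: ΔP = f(L/D)(ρV²/2) = 0.04838·(48.04/0.3478)·(1104·0.04259²/2) = 0.04838·138.1·1.001 = 6.689 Pa.
ΔP = 6.689 Pa = 6.689×10^-5 bar.

ΔP ≈ 6.689×10^-5 bar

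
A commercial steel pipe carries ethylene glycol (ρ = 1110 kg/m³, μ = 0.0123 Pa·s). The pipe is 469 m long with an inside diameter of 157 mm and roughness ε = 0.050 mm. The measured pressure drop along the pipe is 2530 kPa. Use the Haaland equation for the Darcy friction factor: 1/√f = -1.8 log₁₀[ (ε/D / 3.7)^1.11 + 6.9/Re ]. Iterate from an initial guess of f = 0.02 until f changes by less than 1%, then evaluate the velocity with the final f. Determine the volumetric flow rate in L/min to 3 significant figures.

Rearranging Darcy-Weisbach: V = √(2·ΔP·D/(f·L·ρ)). With ε/D = 5e-05/0.157 = 0.000318, iterate starting from f = 0.02:
  f = 0.02 → V = √(2·2.53e+06·0.157/(0.02·469·1110)) = 8.735 m/s; Re = ρVD/μ = 1.238e+05; f → 0.0187
  f = 0.0187 → V = 9.034 m/s; Re = 1.28e+05; f → 0.01861
Converged (Δf/f < 1%). With the final f = 0.01861: V = √(2·2.53e+06·0.157/(0.01861·469·1110)) = 9.055 m/s.
Q = V·A = 9.055·(π/4·0.157²) = 0.1753 m³/s = 10500 L/min.

Q ≈ 10500 L/min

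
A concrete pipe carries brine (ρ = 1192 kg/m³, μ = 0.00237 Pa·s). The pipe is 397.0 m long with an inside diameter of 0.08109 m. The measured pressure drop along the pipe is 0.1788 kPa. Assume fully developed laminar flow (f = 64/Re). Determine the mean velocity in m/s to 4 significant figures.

V ≈ 0.03905 m/s

For laminar flow, f = 64/Re with Re = ρVD/μ, so Darcy-Weisbach reduces to ΔP = 32μLV/D². Solving for V: V = ΔP·D²/(32μL) = 178.8·(0.08109)²/(32·0.00237·397) = 0.03905 m/s.
Check: Re = ρVD/μ = 1192·0.03905·0.08109/0.00237 = 1593 < 2300, so the laminar assumption holds.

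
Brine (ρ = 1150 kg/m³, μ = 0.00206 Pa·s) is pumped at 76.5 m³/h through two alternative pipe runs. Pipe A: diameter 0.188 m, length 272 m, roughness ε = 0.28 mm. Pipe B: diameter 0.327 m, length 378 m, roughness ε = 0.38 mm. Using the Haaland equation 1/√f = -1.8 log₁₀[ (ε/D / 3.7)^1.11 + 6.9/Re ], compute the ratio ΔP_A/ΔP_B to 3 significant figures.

Pipe A: V = Q/A = 0.02125/0.02776 = 0.7655 m/s; Re = 8.034e+04; ε/D = 0.00149; Haaland → f = 0.02393; ΔP_A = f(L/D)(ρV²/2) = 1.167e+04 Pa.
Pipe B: V = Q/A = 0.02125/0.08398 = 0.253 m/s; Re = 4.619e+04; ε/D = 0.00116; Haaland → f = 0.02442; ΔP_B = f(L/D)(ρV²/2) = 1039 Pa.
ΔP_A/ΔP_B = 1.167e+04/1039 = 11.2.

ΔP_A/ΔP_B ≈ 11.2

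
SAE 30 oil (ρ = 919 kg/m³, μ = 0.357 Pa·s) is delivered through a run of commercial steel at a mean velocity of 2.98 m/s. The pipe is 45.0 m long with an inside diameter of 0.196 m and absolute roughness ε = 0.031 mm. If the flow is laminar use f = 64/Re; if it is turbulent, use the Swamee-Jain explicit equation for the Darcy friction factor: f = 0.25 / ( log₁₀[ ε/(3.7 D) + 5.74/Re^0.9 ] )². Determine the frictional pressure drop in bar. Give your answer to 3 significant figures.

Reynolds number Re = ρVD/μ = 919 · 2.98 · 0.196 / 0.357 = 1504.
Re < 2300 → laminar flow, so f = 64/Re = 64/1504 = 0.04257 (the turbulent correlation is not needed).
Darcy-Weisbach: ΔP = f(L/D)(ρV²/2) = 0.04257·(45/0.196)·(919·2.98²/2) = 0.04257·229.6·4081 = 3.988e+04 Pa.
ΔP = 3.988e+04 Pa = 0.399 bar.

ΔP ≈ 0.399 bar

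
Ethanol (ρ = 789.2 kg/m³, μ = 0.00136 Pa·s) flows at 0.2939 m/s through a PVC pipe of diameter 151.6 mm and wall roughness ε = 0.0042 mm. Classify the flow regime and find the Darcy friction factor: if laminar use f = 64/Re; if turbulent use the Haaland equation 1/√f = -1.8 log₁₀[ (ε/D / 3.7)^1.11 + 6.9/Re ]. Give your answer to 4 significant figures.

f ≈ 0.02421

Re = ρVD/μ = 789.2·0.2939·0.1516/0.00136 = 2.586e+04.
Re > 4000 → turbulent. ε/D = 4.2e-06/0.1516 = 2.77e-05; Haaland: 1/√f = -1.8 log₁₀[2.04e-06 + 0.000267] = 6.427, so f = 0.02421.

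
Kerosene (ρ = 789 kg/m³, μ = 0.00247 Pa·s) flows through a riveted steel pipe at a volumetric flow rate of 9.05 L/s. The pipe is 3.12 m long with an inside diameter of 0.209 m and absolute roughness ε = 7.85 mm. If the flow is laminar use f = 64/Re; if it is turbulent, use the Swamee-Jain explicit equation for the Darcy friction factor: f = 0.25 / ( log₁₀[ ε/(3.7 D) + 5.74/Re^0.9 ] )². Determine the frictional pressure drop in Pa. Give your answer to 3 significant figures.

ΔP ≈ 26.7 Pa

Q = 9.05 L/s = 9.05/1000 = 0.00905 m³/s.
Cross-sectional area A = πD²/4 = π(0.209)²/4 = 0.03431 m²; mean velocity V = Q/A = 0.00905/0.03431 = 0.2638 m/s.
Reynolds number Re = ρVD/μ = 789 · 0.2638 · 0.209 / 0.00247 = 1.761e+04.
Re > 4000 → turbulent. Relative roughness ε/D = 0.00785/0.209 = 0.0376. Swamee-Jain: f = 0.25/(log₁₀[0.0376/3.7 + 5.74/1.761e+04^0.9])² = 0.25/(log₁₀[0.0102 + 0.000866])² = 0.25/(-1.958)² = 0.06522.
Darcy-Weisbach: ΔP = f(L/D)(ρV²/2) = 0.06522·(3.12/0.209)·(789·0.2638²/2) = 0.06522·14.93·27.45 = 26.73 Pa.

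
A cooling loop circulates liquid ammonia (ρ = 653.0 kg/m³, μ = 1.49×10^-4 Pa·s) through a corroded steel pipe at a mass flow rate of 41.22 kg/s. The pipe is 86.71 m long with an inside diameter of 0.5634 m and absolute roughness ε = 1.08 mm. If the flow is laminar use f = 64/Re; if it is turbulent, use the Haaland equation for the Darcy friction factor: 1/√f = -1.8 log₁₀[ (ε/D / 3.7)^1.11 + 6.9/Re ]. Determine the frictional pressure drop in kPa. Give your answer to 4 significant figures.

ΔP ≈ 0.07562 kPa

A = πD²/4 = π(0.5634)²/4 = 0.2493 m²; mean velocity V = ṁ/(ρA) = 41.22/(653 · 0.2493) = 0.2532 m/s.
Reynolds number Re = ρVD/μ = 653 · 0.2532 · 0.5634 / 0.000149 = 6.252e+05.
Re > 4000 → turbulent. Relative roughness ε/D = 0.00108/0.5634 = 0.00192. Haaland: 1/√f = -1.8 log₁₀[(0.00192/3.7)^1.11 + 6.9/6.252e+05] = -1.8 log₁₀[0.000225 + 1.1e-05] = 6.527, so f = 0.02347.
Darcy-Weisbach: ΔP = f(L/D)(ρV²/2) = 0.02347·(86.71/0.5634)·(653·0.2532²/2) = 0.02347·153.9·20.93 = 75.62 Pa.
ΔP = 75.62 Pa = 0.07562 kPa.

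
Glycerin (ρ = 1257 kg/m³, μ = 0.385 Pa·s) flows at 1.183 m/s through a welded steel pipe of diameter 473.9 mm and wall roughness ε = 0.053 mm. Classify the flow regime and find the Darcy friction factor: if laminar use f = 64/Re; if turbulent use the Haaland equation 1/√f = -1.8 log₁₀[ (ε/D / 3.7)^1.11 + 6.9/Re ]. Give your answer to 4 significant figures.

f ≈ 0.03497

Re = ρVD/μ = 1257·1.183·0.4739/0.385 = 1830.
Re < 2300 → laminar, so f = 64/Re = 0.03497 (roughness is irrelevant in laminar flow).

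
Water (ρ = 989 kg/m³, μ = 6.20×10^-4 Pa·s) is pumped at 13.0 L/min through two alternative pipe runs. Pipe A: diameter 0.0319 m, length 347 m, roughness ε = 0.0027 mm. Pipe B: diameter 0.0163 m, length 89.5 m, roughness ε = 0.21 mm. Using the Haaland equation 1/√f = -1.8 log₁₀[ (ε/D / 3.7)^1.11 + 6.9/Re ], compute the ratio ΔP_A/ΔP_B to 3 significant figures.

ΔP_A/ΔP_B ≈ 0.0889

Pipe A: V = Q/A = 0.0002167/0.0007992 = 0.2711 m/s; Re = 1.379e+04; ε/D = 8.46e-05; Haaland → f = 0.02843; ΔP_A = f(L/D)(ρV²/2) = 1.124e+04 Pa.
Pipe B: V = Q/A = 0.0002167/0.0002087 = 1.038 m/s; Re = 2.7e+04; ε/D = 0.0129; Haaland → f = 0.0432; ΔP_B = f(L/D)(ρV²/2) = 1.265e+05 Pa.
ΔP_A/ΔP_B = 1.124e+04/1.265e+05 = 0.0889.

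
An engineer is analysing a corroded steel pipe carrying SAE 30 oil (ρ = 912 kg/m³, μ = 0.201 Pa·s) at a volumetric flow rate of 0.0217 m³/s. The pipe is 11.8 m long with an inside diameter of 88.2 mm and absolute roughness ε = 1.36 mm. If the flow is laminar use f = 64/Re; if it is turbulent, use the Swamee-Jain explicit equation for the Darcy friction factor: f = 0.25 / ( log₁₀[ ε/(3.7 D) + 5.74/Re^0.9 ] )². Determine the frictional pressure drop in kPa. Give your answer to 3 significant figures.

ΔP ≈ 34.7 kPa

Cross-sectional area A = πD²/4 = π(0.0882)²/4 = 0.00611 m²; mean velocity V = Q/A = 0.0217/0.00611 = 3.552 m/s.
Reynolds number Re = ρVD/μ = 912 · 3.552 · 0.0882 / 0.201 = 1421.
Re < 2300 → laminar flow, so f = 64/Re = 64/1421 = 0.04503 (the turbulent correlation is not needed).
Darcy-Weisbach: ΔP = f(L/D)(ρV²/2) = 0.04503·(11.8/0.0882)·(912·3.552²/2) = 0.04503·133.8·5752 = 3.465e+04 Pa.
ΔP = 3.465e+04 Pa = 34.7 kPa.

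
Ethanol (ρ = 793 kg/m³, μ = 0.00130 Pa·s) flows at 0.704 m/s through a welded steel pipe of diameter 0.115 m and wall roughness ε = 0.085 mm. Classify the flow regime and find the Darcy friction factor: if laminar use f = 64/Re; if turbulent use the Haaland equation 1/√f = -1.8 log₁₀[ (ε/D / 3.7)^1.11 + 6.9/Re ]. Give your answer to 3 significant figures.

f ≈ 0.0230

Re = ρVD/μ = 793·0.704·0.115/0.0013 = 4.939e+04.
Re > 4000 → turbulent. ε/D = 8.5e-05/0.115 = 0.000739; Haaland: 1/√f = -1.8 log₁₀[7.83e-05 + 0.00014] = 6.591, so f = 0.02302.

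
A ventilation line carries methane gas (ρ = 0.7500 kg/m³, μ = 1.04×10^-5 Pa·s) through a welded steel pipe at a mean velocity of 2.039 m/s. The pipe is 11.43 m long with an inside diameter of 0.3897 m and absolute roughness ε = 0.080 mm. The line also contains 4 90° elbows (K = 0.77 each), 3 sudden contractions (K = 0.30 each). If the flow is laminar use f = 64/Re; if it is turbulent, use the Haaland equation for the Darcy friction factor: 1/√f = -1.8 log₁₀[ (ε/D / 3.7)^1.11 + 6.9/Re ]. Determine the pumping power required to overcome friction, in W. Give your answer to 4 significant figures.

P ≈ 1.740 W

Reynolds number Re = ρVD/μ = 0.75 · 2.039 · 0.3897 / 1.04e-05 = 5.73e+04.
Re > 4000 → turbulent. Relative roughness ε/D = 8e-05/0.3897 = 0.000205. Haaland: 1/√f = -1.8 log₁₀[(0.000205/3.7)^1.11 + 6.9/5.73e+04] = -1.8 log₁₀[1.89e-05 + 0.00012] = 6.941, so f = 0.02076.
Total minor-loss coefficient ΣK = 4·0.77 + 3·0.3 = 3.98.
ΔP = [f·L/D + ΣK]·(ρV²/2) = [0.02076·11.43/0.3897 + 3.98]·(0.75·2.039²/2) = [0.6088 + 3.98]·1.559 = 7.154 Pa.
Q = V·A = 2.039·0.1193 = 0.2432 m³/s.
Pumping power P = QΔP = 0.2432·7.154 = 1.7399 W = 1.740 W.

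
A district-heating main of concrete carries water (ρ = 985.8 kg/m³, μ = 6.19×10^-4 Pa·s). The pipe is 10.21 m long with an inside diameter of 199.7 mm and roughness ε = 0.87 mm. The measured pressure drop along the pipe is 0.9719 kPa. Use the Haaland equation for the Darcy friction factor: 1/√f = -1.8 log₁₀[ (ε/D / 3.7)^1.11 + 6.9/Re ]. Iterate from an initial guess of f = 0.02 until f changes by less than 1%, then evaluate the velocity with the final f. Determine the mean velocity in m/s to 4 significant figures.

V ≈ 1.144 m/s

Rearranging Darcy-Weisbach: V = √(2·ΔP·D/(f·L·ρ)). With ε/D = 0.00087/0.1997 = 0.00436, iterate starting from f = 0.02:
  f = 0.02 → V = √(2·971.9·0.1997/(0.02·10.21·985.8)) = 1.389 m/s; Re = ρVD/μ = 4.416e+05; f → 0.02941
  f = 0.02941 → V = 1.145 m/s; Re = 3.642e+05; f → 0.02946
Converged (Δf/f < 1%). With the final f = 0.02946: V = √(2·971.9·0.1997/(0.02946·10.21·985.8)) = 1.144 m/s.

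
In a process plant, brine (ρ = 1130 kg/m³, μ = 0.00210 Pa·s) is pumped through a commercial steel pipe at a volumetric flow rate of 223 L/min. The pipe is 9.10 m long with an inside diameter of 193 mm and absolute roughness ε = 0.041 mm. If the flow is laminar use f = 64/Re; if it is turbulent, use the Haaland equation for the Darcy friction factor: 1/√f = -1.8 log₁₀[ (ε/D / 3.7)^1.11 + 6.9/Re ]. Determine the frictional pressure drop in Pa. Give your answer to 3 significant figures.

ΔP ≈ 12.4 Pa

Q = 223 L/min = 223/60000 = 0.003717 m³/s.
Cross-sectional area A = πD²/4 = π(0.193)²/4 = 0.02926 m²; mean velocity V = Q/A = 0.003717/0.02926 = 0.127 m/s.
Reynolds number Re = ρVD/μ = 1130 · 0.127 · 0.193 / 0.0021 = 1.319e+04.
Re > 4000 → turbulent. Relative roughness ε/D = 4.1e-05/0.193 = 0.000212. Haaland: 1/√f = -1.8 log₁₀[(0.000212/3.7)^1.11 + 6.9/1.319e+04] = -1.8 log₁₀[1.96e-05 + 0.000523] = 5.878, so f = 0.02894.
Darcy-Weisbach: ΔP = f(L/D)(ρV²/2) = 0.02894·(9.1/0.193)·(1130·0.127²/2) = 0.02894·47.15·9.119 = 12.44 Pa.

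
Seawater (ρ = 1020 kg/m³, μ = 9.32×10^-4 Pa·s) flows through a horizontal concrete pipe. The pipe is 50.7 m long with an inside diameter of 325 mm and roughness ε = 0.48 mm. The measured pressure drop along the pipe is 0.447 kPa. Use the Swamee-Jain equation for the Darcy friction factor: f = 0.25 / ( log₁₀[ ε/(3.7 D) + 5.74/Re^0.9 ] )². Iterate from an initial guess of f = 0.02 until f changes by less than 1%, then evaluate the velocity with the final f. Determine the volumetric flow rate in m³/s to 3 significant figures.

Q ≈ 0.0410 m³/s

Rearranging Darcy-Weisbach: V = √(2·ΔP·D/(f·L·ρ)). With ε/D = 0.00048/0.325 = 0.00148, iterate starting from f = 0.02:
  f = 0.02 → V = √(2·447·0.325/(0.02·50.7·1020)) = 0.53 m/s; Re = ρVD/μ = 1.885e+05; f → 0.02296
  f = 0.02296 → V = 0.4946 m/s; Re = 1.759e+05; f → 0.02304
Converged (Δf/f < 1%). With the final f = 0.02304: V = √(2·447·0.325/(0.02304·50.7·1020)) = 0.4938 m/s.
Q = V·A = 0.4938·(π/4·0.325²) = 0.04096 m³/s = 0.0410 m³/s.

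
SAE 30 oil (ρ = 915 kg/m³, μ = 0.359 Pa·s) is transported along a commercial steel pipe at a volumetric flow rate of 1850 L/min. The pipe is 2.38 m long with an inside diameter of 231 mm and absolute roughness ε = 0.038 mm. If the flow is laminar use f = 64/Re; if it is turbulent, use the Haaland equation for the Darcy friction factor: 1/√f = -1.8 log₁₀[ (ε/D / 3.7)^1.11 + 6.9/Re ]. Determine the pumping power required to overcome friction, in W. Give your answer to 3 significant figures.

P ≈ 11.6 W

Q = 1850 L/min = 1850/60000 = 0.03083 m³/s.
Cross-sectional area A = πD²/4 = π(0.231)²/4 = 0.04191 m²; mean velocity V = Q/A = 0.03083/0.04191 = 0.7357 m/s.
Reynolds number Re = ρVD/μ = 915 · 0.7357 · 0.231 / 0.359 = 433.2.
Re < 2300 → laminar flow, so f = 64/Re = 64/433.2 = 0.1478 (the turbulent correlation is not needed).
Darcy-Weisbach: ΔP = f(L/D)(ρV²/2) = 0.1478·(2.38/0.231)·(915·0.7357²/2) = 0.1478·10.3·247.6 = 377 Pa.
Pumping power P = QΔP = 0.03083·377 = 11.62 W = 11.6 W.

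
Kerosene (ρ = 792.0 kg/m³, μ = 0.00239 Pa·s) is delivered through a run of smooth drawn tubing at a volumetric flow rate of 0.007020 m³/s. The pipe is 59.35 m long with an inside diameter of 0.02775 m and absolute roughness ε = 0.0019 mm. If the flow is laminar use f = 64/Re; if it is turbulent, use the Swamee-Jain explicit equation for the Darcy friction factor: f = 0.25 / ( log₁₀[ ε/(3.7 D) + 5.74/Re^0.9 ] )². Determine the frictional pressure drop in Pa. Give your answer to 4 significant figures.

ΔP ≈ 2059000 Pa

Cross-sectional area A = πD²/4 = π(0.02775)²/4 = 0.0006048 m²; mean velocity V = Q/A = 0.00702/0.0006048 = 11.61 m/s.
Reynolds number Re = ρVD/μ = 792 · 11.61 · 0.02775 / 0.00239 = 1.067e+05.
Re > 4000 → turbulent. Relative roughness ε/D = 1.9e-06/0.02775 = 6.85e-05. Swamee-Jain: f = 0.25/(log₁₀[6.85e-05/3.7 + 5.74/1.067e+05^0.9])² = 0.25/(log₁₀[1.85e-05 + 0.000171])² = 0.25/(-3.722)² = 0.01805.
Darcy-Weisbach: ΔP = f(L/D)(ρV²/2) = 0.01805·(59.35/0.02775)·(792·11.61²/2) = 0.01805·2139·5.335e+04 = 2.059e+06 Pa.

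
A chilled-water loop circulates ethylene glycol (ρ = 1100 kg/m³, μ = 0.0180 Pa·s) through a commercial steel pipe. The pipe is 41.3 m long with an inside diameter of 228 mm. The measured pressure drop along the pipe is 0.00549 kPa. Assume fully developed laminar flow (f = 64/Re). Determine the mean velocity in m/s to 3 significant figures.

For laminar flow, f = 64/Re with Re = ρVD/μ, so Darcy-Weisbach reduces to ΔP = 32μLV/D². Solving for V: V = ΔP·D²/(32μL) = 5.49·(0.228)²/(32·0.018·41.3) = 0.012 m/s.
Check: Re = ρVD/μ = 1100·0.012·0.228/0.018 = 167.2 < 2300, so the laminar assumption holds.

V ≈ 0.0120 m/s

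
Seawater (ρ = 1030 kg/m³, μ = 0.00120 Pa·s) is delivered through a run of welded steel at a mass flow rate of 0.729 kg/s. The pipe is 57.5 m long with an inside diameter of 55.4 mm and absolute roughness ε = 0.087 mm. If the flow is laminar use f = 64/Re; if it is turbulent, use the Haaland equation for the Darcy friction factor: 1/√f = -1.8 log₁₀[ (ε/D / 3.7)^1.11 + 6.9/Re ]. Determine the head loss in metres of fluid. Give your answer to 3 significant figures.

A = πD²/4 = π(0.0554)²/4 = 0.002411 m²; mean velocity V = ṁ/(ρA) = 0.729/(1030 · 0.002411) = 0.2936 m/s.
Reynolds number Re = ρVD/μ = 1030 · 0.2936 · 0.0554 / 0.0012 = 1.396e+04.
Re > 4000 → turbulent. Relative roughness ε/D = 8.7e-05/0.0554 = 0.00157. Haaland: 1/√f = -1.8 log₁₀[(0.00157/3.7)^1.11 + 6.9/1.396e+04] = -1.8 log₁₀[0.000181 + 0.000494] = 5.707, so f = 0.0307.
Darcy-Weisbach: ΔP = f(L/D)(ρV²/2) = 0.0307·(57.5/0.0554)·(1030·0.2936²/2) = 0.0307·1038·44.4 = 1415 Pa.
Head loss h_f = ΔP/(ρg) = 1415/(1030·9.81) = 0.140 m.

h_f ≈ 0.140 m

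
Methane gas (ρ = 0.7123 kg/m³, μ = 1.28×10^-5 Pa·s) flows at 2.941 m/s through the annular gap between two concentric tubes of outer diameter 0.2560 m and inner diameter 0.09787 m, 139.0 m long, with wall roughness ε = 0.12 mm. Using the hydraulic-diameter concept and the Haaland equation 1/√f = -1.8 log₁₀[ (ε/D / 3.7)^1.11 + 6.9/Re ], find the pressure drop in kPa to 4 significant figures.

ΔP ≈ 0.06984 kPa

Hydraulic diameter D_h = 4A/P = D_o - D_i = 0.256 - 0.09787 = 0.1581 m.
Re = ρVD_h/μ = 0.7123·2.941·0.1581/1.28e-05 = 2.588e+04.
ε/D_h = 0.00012/0.1581 = 0.000759; Haaland gives 1/√f = -1.8 log₁₀[8.06e-05+0.000267] = 6.227, so f = 0.02579.
ΔP = f(L/D_h)(ρV²/2) = 0.02579·139/0.1581·3.081 = 69.84 Pa.
ΔP = 0.06984 kPa.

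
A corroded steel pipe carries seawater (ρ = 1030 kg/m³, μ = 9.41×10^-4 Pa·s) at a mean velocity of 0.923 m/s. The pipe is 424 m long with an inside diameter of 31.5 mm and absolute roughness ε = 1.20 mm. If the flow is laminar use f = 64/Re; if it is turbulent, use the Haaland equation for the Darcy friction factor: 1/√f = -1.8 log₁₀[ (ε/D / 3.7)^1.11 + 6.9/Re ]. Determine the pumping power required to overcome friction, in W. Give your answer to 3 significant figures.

P ≈ 273 W

Reynolds number Re = ρVD/μ = 1030 · 0.923 · 0.0315 / 0.000941 = 3.182e+04.
Re > 4000 → turbulent. Relative roughness ε/D = 0.0012/0.0315 = 0.0381. Haaland: 1/√f = -1.8 log₁₀[(0.0381/3.7)^1.11 + 6.9/3.182e+04] = -1.8 log₁₀[0.00622 + 0.000217] = 3.944, so f = 0.06429.
Darcy-Weisbach: ΔP = f(L/D)(ρV²/2) = 0.06429·(424/0.0315)·(1030·0.923²/2) = 0.06429·1.346e+04·438.7 = 3.797e+05 Pa.
Q = V·A = 0.923·0.0007793 = 0.0007193 m³/s.
Pumping power P = QΔP = 0.0007193·3.797e+05 = 273.1 W = 273 W.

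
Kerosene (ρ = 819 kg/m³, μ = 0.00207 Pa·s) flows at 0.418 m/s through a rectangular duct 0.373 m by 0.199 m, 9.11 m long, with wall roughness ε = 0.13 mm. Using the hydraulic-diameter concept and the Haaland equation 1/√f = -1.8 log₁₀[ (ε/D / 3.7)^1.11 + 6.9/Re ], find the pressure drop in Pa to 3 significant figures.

Hydraulic diameter D_h = 4A/P = 4·(0.373·0.199)/(2·(0.373+0.199)) = 0.2969/1.144 = 0.2595 m.
Re = ρVD_h/μ = 819·0.418·0.2595/0.00207 = 4.292e+04.
ε/D_h = 0.00013/0.2595 = 0.000501; Haaland gives 1/√f = -1.8 log₁₀[5.08e-05+0.000161] = 6.614, so f = 0.02286.
ΔP = f(L/D_h)(ρV²/2) = 0.02286·9.11/0.2595·71.55 = 57.41 Pa.

ΔP ≈ 57.4 Pa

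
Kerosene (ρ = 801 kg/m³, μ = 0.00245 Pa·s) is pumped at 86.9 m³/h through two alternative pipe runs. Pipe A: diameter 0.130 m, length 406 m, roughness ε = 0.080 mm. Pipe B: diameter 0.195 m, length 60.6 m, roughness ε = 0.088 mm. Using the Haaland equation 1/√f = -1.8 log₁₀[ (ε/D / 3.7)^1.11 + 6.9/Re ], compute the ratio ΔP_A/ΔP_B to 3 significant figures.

Pipe A: V = Q/A = 0.02414/0.01327 = 1.819 m/s; Re = 7.729e+04; ε/D = 0.000615; Haaland → f = 0.02121; ΔP_A = f(L/D)(ρV²/2) = 8.773e+04 Pa.
Pipe B: V = Q/A = 0.02414/0.02986 = 0.8083 m/s; Re = 5.153e+04; ε/D = 0.000451; Haaland → f = 0.02199; ΔP_B = f(L/D)(ρV²/2) = 1788 Pa.
ΔP_A/ΔP_B = 8.773e+04/1788 = 49.1.

ΔP_A/ΔP_B ≈ 49.1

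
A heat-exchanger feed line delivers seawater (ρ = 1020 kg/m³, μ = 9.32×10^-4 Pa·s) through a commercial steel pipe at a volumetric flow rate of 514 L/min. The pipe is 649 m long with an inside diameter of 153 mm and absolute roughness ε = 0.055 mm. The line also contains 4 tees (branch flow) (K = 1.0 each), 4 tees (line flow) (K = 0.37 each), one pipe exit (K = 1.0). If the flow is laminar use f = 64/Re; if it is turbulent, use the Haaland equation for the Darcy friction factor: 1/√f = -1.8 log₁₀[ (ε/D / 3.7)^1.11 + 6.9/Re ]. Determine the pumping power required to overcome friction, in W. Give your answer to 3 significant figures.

P ≈ 87.5 W

Q = 514 L/min = 514/60000 = 0.008567 m³/s.
Cross-sectional area A = πD²/4 = π(0.153)²/4 = 0.01839 m²; mean velocity V = Q/A = 0.008567/0.01839 = 0.4659 m/s.
Reynolds number Re = ρVD/μ = 1020 · 0.4659 · 0.153 / 0.000932 = 7.802e+04.
Re > 4000 → turbulent. Relative roughness ε/D = 5.5e-05/0.153 = 0.000359. Haaland: 1/√f = -1.8 log₁₀[(0.000359/3.7)^1.11 + 6.9/7.802e+04] = -1.8 log₁₀[3.52e-05 + 8.84e-05] = 7.034, so f = 0.02021.
Total minor-loss coefficient ΣK = 4·1 + 4·0.37 + 1·1 = 6.48.
ΔP = [f·L/D + ΣK]·(ρV²/2) = [0.02021·649/0.153 + 6.48]·(1020·0.4659²/2) = [85.72 + 6.48]·110.7 = 1.021e+04 Pa.
Pumping power P = QΔP = 0.008567·1.021e+04 = 87.46 W = 87.5 W.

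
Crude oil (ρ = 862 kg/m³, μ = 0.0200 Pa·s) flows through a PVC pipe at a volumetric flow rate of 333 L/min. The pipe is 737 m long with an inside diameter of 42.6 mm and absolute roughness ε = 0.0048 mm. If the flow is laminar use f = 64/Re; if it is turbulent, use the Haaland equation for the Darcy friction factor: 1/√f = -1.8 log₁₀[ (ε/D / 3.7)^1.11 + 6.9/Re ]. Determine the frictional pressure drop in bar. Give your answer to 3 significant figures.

Q = 333 L/min = 333/60000 = 0.00555 m³/s.
Cross-sectional area A = πD²/4 = π(0.0426)²/4 = 0.001425 m²; mean velocity V = Q/A = 0.00555/0.001425 = 3.894 m/s.
Reynolds number Re = ρVD/μ = 862 · 3.894 · 0.0426 / 0.02 = 7149.
Re > 4000 → turbulent. Relative roughness ε/D = 4.8e-06/0.0426 = 0.000113. Haaland: 1/√f = -1.8 log₁₀[(0.000113/3.7)^1.11 + 6.9/7149] = -1.8 log₁₀[9.7e-06 + 0.000965] = 5.42, so f = 0.03404.
Darcy-Weisbach: ΔP = f(L/D)(ρV²/2) = 0.03404·(737/0.0426)·(862·3.894²/2) = 0.03404·1.73e+04·6535 = 3.849e+06 Pa.
ΔP = 3.849e+06 Pa = 38.5 bar.

ΔP ≈ 38.5 bar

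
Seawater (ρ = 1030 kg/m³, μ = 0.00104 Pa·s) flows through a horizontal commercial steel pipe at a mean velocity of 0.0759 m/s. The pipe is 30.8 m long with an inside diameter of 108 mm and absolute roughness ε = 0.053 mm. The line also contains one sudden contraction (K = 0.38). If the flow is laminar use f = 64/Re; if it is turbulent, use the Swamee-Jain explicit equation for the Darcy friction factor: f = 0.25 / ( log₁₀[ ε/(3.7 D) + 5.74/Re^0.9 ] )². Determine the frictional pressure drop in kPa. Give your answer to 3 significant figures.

ΔP ≈ 0.0296 kPa

Reynolds number Re = ρVD/μ = 1030 · 0.0759 · 0.108 / 0.00104 = 8118.
Re > 4000 → turbulent. Relative roughness ε/D = 5.3e-05/0.108 = 0.000491. Swamee-Jain: f = 0.25/(log₁₀[0.000491/3.7 + 5.74/8118^0.9])² = 0.25/(log₁₀[0.000133 + 0.00174])² = 0.25/(-2.728)² = 0.0336.
Total minor-loss coefficient ΣK = 1·0.38 = 0.38.
ΔP = [f·L/D + ΣK]·(ρV²/2) = [0.0336·30.8/0.108 + 0.38]·(1030·0.0759²/2) = [9.582 + 0.38]·2.967 = 29.56 Pa.
ΔP = 29.56 Pa = 0.0296 kPa.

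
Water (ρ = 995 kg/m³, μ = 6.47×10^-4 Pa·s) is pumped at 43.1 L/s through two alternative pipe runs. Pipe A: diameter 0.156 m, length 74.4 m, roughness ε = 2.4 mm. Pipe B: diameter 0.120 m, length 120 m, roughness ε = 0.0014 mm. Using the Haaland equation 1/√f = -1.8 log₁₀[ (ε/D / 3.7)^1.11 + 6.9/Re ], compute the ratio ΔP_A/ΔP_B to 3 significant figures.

ΔP_A/ΔP_B ≈ 0.593

Pipe A: V = Q/A = 0.0431/0.01911 = 2.255 m/s; Re = 5.41e+05; ε/D = 0.0154; Haaland → f = 0.04426; ΔP_A = f(L/D)(ρV²/2) = 5.34e+04 Pa.
Pipe B: V = Q/A = 0.0431/0.01131 = 3.811 m/s; Re = 7.033e+05; ε/D = 1.17e-05; Haaland → f = 0.01247; ΔP_B = f(L/D)(ρV²/2) = 9.01e+04 Pa.
ΔP_A/ΔP_B = 5.34e+04/9.01e+04 = 0.593.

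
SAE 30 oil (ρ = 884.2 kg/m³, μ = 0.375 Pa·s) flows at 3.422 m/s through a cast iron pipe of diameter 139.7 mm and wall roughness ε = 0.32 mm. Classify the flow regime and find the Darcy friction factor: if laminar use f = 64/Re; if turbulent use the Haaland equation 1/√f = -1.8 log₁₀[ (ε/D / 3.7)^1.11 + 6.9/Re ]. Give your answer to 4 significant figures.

Re = ρVD/μ = 884.2·3.422·0.1397/0.375 = 1127.
Re < 2300 → laminar, so f = 64/Re = 0.05678 (roughness is irrelevant in laminar flow).

f ≈ 0.05678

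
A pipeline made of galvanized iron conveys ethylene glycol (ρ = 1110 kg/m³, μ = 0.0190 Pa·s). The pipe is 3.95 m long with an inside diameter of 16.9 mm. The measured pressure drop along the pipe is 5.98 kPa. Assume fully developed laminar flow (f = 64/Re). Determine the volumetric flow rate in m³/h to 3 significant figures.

Q ≈ 0.574 m³/h

For laminar flow, f = 64/Re with Re = ρVD/μ, so Darcy-Weisbach reduces to ΔP = 32μLV/D². Solving for V: V = ΔP·D²/(32μL) = 5980·(0.0169)²/(32·0.019·3.95) = 0.7112 m/s.
Check: Re = ρVD/μ = 1110·0.7112·0.0169/0.019 = 702.2 < 2300, so the laminar assumption holds.
Q = V·A = 0.7112·(π/4·0.0169²) = 0.0001595 m³/s = 0.574 m³/h.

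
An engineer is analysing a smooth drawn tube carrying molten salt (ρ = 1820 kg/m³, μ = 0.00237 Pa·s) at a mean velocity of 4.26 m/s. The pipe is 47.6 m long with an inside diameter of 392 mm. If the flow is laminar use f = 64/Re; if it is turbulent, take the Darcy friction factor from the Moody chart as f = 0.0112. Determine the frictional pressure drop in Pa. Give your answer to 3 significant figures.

ΔP ≈ 22500 Pa

Reynolds number Re = ρVD/μ = 1820 · 4.26 · 0.392 / 0.00237 = 1.282e+06.
Re > 4000 → turbulent; use the Moody-chart value f = 0.0112.
Darcy-Weisbach: ΔP = f(L/D)(ρV²/2) = 0.0112·(47.6/0.392)·(1820·4.26²/2) = 0.0112·121.4·1.651e+04 = 2.246e+04 Pa.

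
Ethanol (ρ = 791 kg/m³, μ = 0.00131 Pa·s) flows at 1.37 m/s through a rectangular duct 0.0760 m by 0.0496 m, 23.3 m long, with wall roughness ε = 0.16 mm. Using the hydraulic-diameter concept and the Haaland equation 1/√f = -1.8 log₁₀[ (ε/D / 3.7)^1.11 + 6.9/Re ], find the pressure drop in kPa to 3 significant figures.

ΔP ≈ 8.00 kPa

Hydraulic diameter D_h = 4A/P = 4·(0.076·0.0496)/(2·(0.076+0.0496)) = 0.01508/0.2512 = 0.06003 m.
Re = ρVD_h/μ = 791·1.37·0.06003/0.00131 = 4.965e+04.
ε/D_h = 0.00016/0.06003 = 0.00267; Haaland gives 1/√f = -1.8 log₁₀[0.000325+0.000139] = 6, so f = 0.02778.
ΔP = f(L/D_h)(ρV²/2) = 0.02778·23.3/0.06003·742.3 = 8003 Pa.
ΔP = 8.00 kPa.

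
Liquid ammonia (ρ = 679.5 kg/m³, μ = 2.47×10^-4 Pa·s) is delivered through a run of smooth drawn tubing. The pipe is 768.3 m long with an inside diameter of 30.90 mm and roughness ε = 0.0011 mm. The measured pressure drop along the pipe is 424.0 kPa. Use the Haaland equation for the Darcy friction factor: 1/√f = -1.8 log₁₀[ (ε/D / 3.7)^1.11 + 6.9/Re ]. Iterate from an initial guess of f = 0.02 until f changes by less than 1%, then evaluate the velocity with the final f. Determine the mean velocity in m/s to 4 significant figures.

V ≈ 1.736 m/s

Rearranging Darcy-Weisbach: V = √(2·ΔP·D/(f·L·ρ)). With ε/D = 1.1e-06/0.0309 = 3.56e-05, iterate starting from f = 0.02:
  f = 0.02 → V = √(2·4.24e+05·0.0309/(0.02·768.3·679.5)) = 1.584 m/s; Re = ρVD/μ = 1.347e+05; f → 0.01694
  f = 0.01694 → V = 1.721 m/s; Re = 1.463e+05; f → 0.01667
  f = 0.01667 → V = 1.735 m/s; Re = 1.475e+05; f → 0.01665
Converged (Δf/f < 1%). With the final f = 0.01665: V = √(2·4.24e+05·0.0309/(0.01665·768.3·679.5)) = 1.736 m/s.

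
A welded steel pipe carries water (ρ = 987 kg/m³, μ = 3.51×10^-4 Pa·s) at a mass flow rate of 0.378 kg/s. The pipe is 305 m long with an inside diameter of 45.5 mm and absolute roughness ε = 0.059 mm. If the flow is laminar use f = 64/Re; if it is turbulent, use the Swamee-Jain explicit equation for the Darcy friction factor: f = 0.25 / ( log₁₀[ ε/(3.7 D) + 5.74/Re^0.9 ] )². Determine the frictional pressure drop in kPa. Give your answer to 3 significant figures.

ΔP ≈ 4.92 kPa

A = πD²/4 = π(0.0455)²/4 = 0.001626 m²; mean velocity V = ṁ/(ρA) = 0.378/(987 · 0.001626) = 0.2355 m/s.
Reynolds number Re = ρVD/μ = 987 · 0.2355 · 0.0455 / 0.000351 = 3.014e+04.
Re > 4000 → turbulent. Relative roughness ε/D = 5.9e-05/0.0455 = 0.0013. Swamee-Jain: f = 0.25/(log₁₀[0.0013/3.7 + 5.74/3.014e+04^0.9])² = 0.25/(log₁₀[0.00035 + 0.000534])² = 0.25/(-3.053)² = 0.02682.
Darcy-Weisbach: ΔP = f(L/D)(ρV²/2) = 0.02682·(305/0.0455)·(987·0.2355²/2) = 0.02682·6703·27.38 = 4922 Pa.
ΔP = 4922 Pa = 4.92 kPa.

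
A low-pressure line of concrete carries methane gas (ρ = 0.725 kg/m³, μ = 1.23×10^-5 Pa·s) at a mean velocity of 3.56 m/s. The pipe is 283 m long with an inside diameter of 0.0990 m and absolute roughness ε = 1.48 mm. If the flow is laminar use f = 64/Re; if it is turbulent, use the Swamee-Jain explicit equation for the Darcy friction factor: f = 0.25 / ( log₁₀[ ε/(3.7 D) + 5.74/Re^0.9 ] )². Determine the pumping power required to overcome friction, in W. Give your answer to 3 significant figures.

Reynolds number Re = ρVD/μ = 0.725 · 3.56 · 0.099 / 1.23e-05 = 2.077e+04.
Re > 4000 → turbulent. Relative roughness ε/D = 0.00148/0.099 = 0.0149. Swamee-Jain: f = 0.25/(log₁₀[0.0149/3.7 + 5.74/2.077e+04^0.9])² = 0.25/(log₁₀[0.00404 + 0.000747])² = 0.25/(-2.32)² = 0.04645.
Darcy-Weisbach: ΔP = f(L/D)(ρV²/2) = 0.04645·(283/0.099)·(0.725·3.56²/2) = 0.04645·2859·4.594 = 610 Pa.
Q = V·A = 3.56·0.007698 = 0.0274 m³/s.
Pumping power P = QΔP = 0.0274·610 = 16.72 W = 16.7 W.

P ≈ 16.7 W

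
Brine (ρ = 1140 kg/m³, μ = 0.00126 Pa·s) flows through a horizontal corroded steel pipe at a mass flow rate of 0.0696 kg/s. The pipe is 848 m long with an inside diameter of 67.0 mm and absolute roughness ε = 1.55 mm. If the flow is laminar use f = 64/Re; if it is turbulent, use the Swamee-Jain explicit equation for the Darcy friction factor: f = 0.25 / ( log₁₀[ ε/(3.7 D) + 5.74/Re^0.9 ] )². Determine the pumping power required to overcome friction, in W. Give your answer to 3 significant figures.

A = πD²/4 = π(0.067)²/4 = 0.003526 m²; mean velocity V = ṁ/(ρA) = 0.0696/(1140 · 0.003526) = 0.01732 m/s.
Reynolds number Re = ρVD/μ = 1140 · 0.01732 · 0.067 / 0.00126 = 1050.
Re < 2300 → laminar flow, so f = 64/Re = 64/1050 = 0.06097 (the turbulent correlation is not needed).
Darcy-Weisbach: ΔP = f(L/D)(ρV²/2) = 0.06097·(848/0.067)·(1140·0.01732²/2) = 0.06097·1.266e+04·0.1709 = 131.9 Pa.
Q = ṁ/ρ = 0.0696/1140 = 6.105e-05 m³/s.
Pumping power P = QΔP = 6.105e-05·131.9 = 0.008053 W = 0.00805 W.

P ≈ 0.00805 W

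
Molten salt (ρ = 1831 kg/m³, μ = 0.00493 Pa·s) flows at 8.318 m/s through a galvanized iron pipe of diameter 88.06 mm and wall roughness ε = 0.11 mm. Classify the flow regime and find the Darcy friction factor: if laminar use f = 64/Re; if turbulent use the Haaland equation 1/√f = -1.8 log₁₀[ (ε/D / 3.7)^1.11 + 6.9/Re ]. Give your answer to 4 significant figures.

Re = ρVD/μ = 1831·8.318·0.08806/0.00493 = 2.72e+05.
Re > 4000 → turbulent. ε/D = 0.00011/0.08806 = 0.00125; Haaland: 1/√f = -1.8 log₁₀[0.00014 + 2.54e-05] = 6.806, so f = 0.02159.

f ≈ 0.02159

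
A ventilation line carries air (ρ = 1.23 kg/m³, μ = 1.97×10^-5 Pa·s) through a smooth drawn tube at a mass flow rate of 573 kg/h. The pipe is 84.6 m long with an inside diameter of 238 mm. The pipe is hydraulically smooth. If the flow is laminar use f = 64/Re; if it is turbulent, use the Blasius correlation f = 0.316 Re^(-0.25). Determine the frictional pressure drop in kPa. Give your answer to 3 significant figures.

ṁ = 573 kg/h = 573/3600 = 0.1592 kg/s.
A = πD²/4 = π(0.238)²/4 = 0.04449 m²; mean velocity V = ṁ/(ρA) = 0.1592/(1.23 · 0.04449) = 2.909 m/s.
Reynolds number Re = ρVD/μ = 1.23 · 2.909 · 0.238 / 1.97e-05 = 4.322e+04.
Re > 4000 → turbulent. Smooth-pipe (Blasius): f = 0.316 Re^(-0.25) = 0.316/(4.322e+04)^0.25 = 0.02192.
Darcy-Weisbach: ΔP = f(L/D)(ρV²/2) = 0.02192·(84.6/0.238)·(1.23·2.909²/2) = 0.02192·355.5·5.203 = 40.54 Pa.
ΔP = 40.54 Pa = 0.0405 kPa.

ΔP ≈ 0.0405 kPa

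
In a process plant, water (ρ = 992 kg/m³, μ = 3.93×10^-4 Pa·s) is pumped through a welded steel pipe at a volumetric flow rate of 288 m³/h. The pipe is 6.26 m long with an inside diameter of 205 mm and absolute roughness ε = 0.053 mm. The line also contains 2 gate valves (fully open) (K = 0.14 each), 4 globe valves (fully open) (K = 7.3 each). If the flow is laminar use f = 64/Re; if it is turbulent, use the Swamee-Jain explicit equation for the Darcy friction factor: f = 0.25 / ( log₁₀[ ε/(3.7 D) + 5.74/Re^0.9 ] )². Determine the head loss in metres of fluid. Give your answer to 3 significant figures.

Q = 288 m³/h = 288/3600 = 0.08 m³/s.
Cross-sectional area A = πD²/4 = π(0.205)²/4 = 0.03301 m²; mean velocity V = Q/A = 0.08/0.03301 = 2.424 m/s.
Reynolds number Re = ρVD/μ = 992 · 2.424 · 0.205 / 0.000393 = 1.254e+06.
Re > 4000 → turbulent. Relative roughness ε/D = 5.3e-05/0.205 = 0.000259. Swamee-Jain: f = 0.25/(log₁₀[0.000259/3.7 + 5.74/1.254e+06^0.9])² = 0.25/(log₁₀[6.99e-05 + 1.86e-05])² = 0.25/(-4.053)² = 0.01522.
Total minor-loss coefficient ΣK = 2·0.14 + 4·7.3 = 29.5.
ΔP = [f·L/D + ΣK]·(ρV²/2) = [0.01522·6.26/0.205 + 29.5]·(992·2.424²/2) = [0.4647 + 29.5]·2914 = 8.725e+04 Pa.
Head loss h_f = ΔP/(ρg) = 8.725e+04/(992·9.81) = 8.97 m.

h_f ≈ 8.97 m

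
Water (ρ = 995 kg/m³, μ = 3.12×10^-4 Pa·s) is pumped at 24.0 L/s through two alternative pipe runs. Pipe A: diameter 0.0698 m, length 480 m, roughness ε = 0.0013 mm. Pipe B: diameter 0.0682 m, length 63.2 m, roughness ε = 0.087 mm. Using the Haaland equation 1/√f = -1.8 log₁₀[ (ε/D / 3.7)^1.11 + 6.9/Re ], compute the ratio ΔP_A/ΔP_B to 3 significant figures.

Pipe A: V = Q/A = 0.024/0.003826 = 6.272 m/s; Re = 1.396e+06; ε/D = 1.86e-05; Haaland → f = 0.0114; ΔP_A = f(L/D)(ρV²/2) = 1.534e+06 Pa.
Pipe B: V = Q/A = 0.024/0.003653 = 6.57 m/s; Re = 1.429e+06; ε/D = 0.00128; Haaland → f = 0.02105; ΔP_B = f(L/D)(ρV²/2) = 4.189e+05 Pa.
ΔP_A/ΔP_B = 1.534e+06/4.189e+05 = 3.66.

ΔP_A/ΔP_B ≈ 3.66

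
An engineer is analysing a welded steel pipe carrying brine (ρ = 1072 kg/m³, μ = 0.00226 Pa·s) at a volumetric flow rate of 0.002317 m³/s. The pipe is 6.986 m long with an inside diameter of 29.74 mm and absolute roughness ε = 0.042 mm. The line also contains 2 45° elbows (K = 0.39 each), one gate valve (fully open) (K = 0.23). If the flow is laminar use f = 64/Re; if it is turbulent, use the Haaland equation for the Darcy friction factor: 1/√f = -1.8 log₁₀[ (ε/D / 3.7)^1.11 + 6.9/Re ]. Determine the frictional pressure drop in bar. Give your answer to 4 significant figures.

Cross-sectional area A = πD²/4 = π(0.02974)²/4 = 0.0006947 m²; mean velocity V = Q/A = 0.002317/0.0006947 = 3.335 m/s.
Reynolds number Re = ρVD/μ = 1072 · 3.335 · 0.02974 / 0.00226 = 4.705e+04.
Re > 4000 → turbulent. Relative roughness ε/D = 4.2e-05/0.02974 = 0.00141. Haaland: 1/√f = -1.8 log₁₀[(0.00141/3.7)^1.11 + 6.9/4.705e+04] = -1.8 log₁₀[0.000161 + 0.000147] = 6.323, so f = 0.02502.
Total minor-loss coefficient ΣK = 2·0.39 + 1·0.23 = 1.01.
ΔP = [f·L/D + ΣK]·(ρV²/2) = [0.02502·6.986/0.02974 + 1.01]·(1072·3.335²/2) = [5.876 + 1.01]·5963 = 4.106e+04 Pa.
ΔP = 4.106e+04 Pa = 0.4106 bar.

ΔP ≈ 0.4106 bar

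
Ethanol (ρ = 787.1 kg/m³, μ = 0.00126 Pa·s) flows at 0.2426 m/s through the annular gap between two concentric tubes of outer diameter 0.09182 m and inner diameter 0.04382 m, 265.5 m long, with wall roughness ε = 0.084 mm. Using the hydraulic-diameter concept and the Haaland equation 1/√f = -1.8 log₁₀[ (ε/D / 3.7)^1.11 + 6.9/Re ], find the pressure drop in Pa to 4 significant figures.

ΔP ≈ 4580 Pa

Hydraulic diameter D_h = 4A/P = D_o - D_i = 0.09182 - 0.04382 = 0.048 m.
Re = ρVD_h/μ = 787.1·0.2426·0.048/0.00126 = 7274.
ε/D_h = 8.4e-05/0.048 = 0.00175; Haaland gives 1/√f = -1.8 log₁₀[0.000204+0.000949] = 5.289, so f = 0.03575.
ΔP = f(L/D_h)(ρV²/2) = 0.03575·265.5/0.048·23.16 = 4580 Pa.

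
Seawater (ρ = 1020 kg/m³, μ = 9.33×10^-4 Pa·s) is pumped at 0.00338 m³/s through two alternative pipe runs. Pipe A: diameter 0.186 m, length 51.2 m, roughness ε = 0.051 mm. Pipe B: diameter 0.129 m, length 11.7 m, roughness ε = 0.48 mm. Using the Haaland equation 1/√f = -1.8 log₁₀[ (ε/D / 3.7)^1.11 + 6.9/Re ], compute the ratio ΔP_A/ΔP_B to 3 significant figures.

Pipe A: V = Q/A = 0.00338/0.02717 = 0.1244 m/s; Re = 2.529e+04; ε/D = 0.000274; Haaland → f = 0.02484; ΔP_A = f(L/D)(ρV²/2) = 53.97 Pa.
Pipe B: V = Q/A = 0.00338/0.01307 = 0.2586 m/s; Re = 3.647e+04; ε/D = 0.00372; Haaland → f = 0.03051; ΔP_B = f(L/D)(ρV²/2) = 94.39 Pa.
ΔP_A/ΔP_B = 53.97/94.39 = 0.572.

ΔP_A/ΔP_B ≈ 0.572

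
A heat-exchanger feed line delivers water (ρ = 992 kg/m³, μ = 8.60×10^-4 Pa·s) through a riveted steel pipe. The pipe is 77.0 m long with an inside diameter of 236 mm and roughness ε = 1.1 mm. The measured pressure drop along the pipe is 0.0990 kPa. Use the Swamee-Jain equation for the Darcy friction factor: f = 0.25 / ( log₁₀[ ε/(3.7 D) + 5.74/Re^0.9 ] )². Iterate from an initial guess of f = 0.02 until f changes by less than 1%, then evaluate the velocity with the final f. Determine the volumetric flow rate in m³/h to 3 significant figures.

Q ≈ 21.6 m³/h

Rearranging Darcy-Weisbach: V = √(2·ΔP·D/(f·L·ρ)). With ε/D = 0.0011/0.236 = 0.00466, iterate starting from f = 0.02:
  f = 0.02 → V = √(2·99·0.236/(0.02·77·992)) = 0.1749 m/s; Re = ρVD/μ = 4.761e+04; f → 0.03207
  f = 0.03207 → V = 0.1381 m/s; Re = 3.76e+04; f → 0.03258
  f = 0.03258 → V = 0.137 m/s; Re = 3.73e+04; f → 0.0326
Converged (Δf/f < 1%). With the final f = 0.0326: V = √(2·99·0.236/(0.0326·77·992)) = 0.137 m/s.
Q = V·A = 0.137·(π/4·0.236²) = 0.005993 m³/s = 21.6 m³/h.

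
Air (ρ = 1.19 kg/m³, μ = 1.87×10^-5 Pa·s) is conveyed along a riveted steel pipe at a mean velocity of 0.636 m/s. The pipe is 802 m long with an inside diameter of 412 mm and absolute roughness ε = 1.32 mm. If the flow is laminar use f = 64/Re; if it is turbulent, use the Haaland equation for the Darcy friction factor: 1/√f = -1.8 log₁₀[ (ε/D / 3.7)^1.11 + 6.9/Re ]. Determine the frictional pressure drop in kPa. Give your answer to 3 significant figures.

ΔP ≈ 0.0151 kPa

Reynolds number Re = ρVD/μ = 1.19 · 0.636 · 0.412 / 1.87e-05 = 1.667e+04.
Re > 4000 → turbulent. Relative roughness ε/D = 0.00132/0.412 = 0.0032. Haaland: 1/√f = -1.8 log₁₀[(0.0032/3.7)^1.11 + 6.9/1.667e+04] = -1.8 log₁₀[0.000399 + 0.000414] = 5.562, so f = 0.03232.
Darcy-Weisbach: ΔP = f(L/D)(ρV²/2) = 0.03232·(802/0.412)·(1.19·0.636²/2) = 0.03232·1947·0.2407 = 15.14 Pa.
ΔP = 15.14 Pa = 0.0151 kPa.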